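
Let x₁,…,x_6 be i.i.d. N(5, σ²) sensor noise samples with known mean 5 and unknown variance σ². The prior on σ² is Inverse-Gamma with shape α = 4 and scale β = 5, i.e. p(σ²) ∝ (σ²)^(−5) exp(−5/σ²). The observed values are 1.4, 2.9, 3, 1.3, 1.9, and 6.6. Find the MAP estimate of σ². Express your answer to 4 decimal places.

σ̂²_MAP = 3.5769

Sum of squared deviations about the known mean: SS = (1.4−5)² + (2.9−5)² + (3−5)² + (1.3−5)² + (1.9−5)² + (6.6−5)² = 47.23.
The Normal likelihood contributes (σ²)^(−n/2) exp(−SS/(2σ²)), so the posterior is Inverse-Gamma(α + n/2, β + SS/2) = Inverse-Gamma(7, 28.615).
The mode of Inverse-Gamma(a, b) is b/(a+1) = 28.615/8 ≈ 3.5769.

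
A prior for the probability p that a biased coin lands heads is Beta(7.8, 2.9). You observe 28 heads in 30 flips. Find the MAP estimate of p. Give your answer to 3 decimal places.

p̂_MAP = 0.899

Prior: Beta(7.8, 2.9).
Data: 28 successes in 30 trials. The binomial likelihood contributes p^28(1−p)^2, so the posterior is Beta(7.8+28, 2.9+2) = Beta(35.8, 4.9).
For Beta(a, b) with a, b > 1 the mode is (a−1)/(a+b−2) = 34.8/38.7 ≈ 0.899.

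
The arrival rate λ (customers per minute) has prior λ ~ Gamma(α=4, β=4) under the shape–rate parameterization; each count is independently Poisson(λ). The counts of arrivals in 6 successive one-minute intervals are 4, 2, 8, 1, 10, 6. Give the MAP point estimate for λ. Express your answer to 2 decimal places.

Σxᵢ = 4+2+8+1+10+6 = 31, with n = 6.
Posterior ∝ λ^3e^(−4λ) · λ^31e^(−6λ) = λ^34e^(−10λ), i.e. Gamma(shape=35, rate=10).
The mode of a Gamma(a, b) with a ≥ 1 (shape–rate) is (a−1)/b = 34/10 ≈ 3.40.

λ̂_MAP = 3.40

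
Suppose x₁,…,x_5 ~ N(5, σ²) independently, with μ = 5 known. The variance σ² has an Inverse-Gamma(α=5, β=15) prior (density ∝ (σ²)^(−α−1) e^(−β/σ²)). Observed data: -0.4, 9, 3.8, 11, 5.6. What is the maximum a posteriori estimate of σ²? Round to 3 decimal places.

Sum of squared deviations about the known mean: SS = (-0.4−5)² + (9−5)² + (3.8−5)² + (11−5)² + (5.6−5)² = 82.96.
The Normal likelihood contributes (σ²)^(−n/2) exp(−SS/(2σ²)), so the posterior is Inverse-Gamma(α + n/2, β + SS/2) = Inverse-Gamma(7.5, 56.48).
The mode of Inverse-Gamma(a, b) is b/(a+1) = 56.48/8.5 ≈ 6.645.

σ̂²_MAP = 6.645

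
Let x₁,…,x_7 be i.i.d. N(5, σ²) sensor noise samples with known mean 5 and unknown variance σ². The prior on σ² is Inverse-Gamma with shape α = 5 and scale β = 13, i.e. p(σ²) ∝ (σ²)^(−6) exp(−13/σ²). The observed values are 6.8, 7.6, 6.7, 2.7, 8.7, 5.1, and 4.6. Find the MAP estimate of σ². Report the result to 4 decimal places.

σ̂²_MAP = 3.0547

Sum of squared deviations about the known mean: SS = (6.8−5)² + (7.6−5)² + (6.7−5)² + (2.7−5)² + (8.7−5)² + (5.1−5)² + (4.6−5)² = 32.04.
The Normal likelihood contributes (σ²)^(−n/2) exp(−SS/(2σ²)), so the posterior is Inverse-Gamma(α + n/2, β + SS/2) = Inverse-Gamma(8.5, 29.02).
The mode of Inverse-Gamma(a, b) is b/(a+1) = 29.02/9.5 ≈ 3.0547.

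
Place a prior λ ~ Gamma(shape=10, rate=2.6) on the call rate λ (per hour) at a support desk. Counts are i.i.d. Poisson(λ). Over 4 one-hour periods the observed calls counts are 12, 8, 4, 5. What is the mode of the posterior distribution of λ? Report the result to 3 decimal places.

Σxᵢ = 12+8+4+5 = 29, with n = 4.
Posterior ∝ λ^9e^(−2.6λ) · λ^29e^(−4λ) = λ^38e^(−6.6λ), i.e. Gamma(shape=39, rate=6.6).
The mode of a Gamma(a, b) with a ≥ 1 (shape–rate) is (a−1)/b = 38/6.6 ≈ 5.758.

λ̂_MAP = 5.758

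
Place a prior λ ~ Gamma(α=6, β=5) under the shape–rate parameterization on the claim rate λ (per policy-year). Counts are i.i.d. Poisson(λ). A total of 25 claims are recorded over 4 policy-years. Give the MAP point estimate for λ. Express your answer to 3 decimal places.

Σxᵢ = 25, n = 4.
Posterior ∝ λ^5e^(−5λ) · λ^25e^(−4λ) = λ^30e^(−9λ), i.e. Gamma(shape=31, rate=9).
The mode of a Gamma(a, b) with a ≥ 1 (shape–rate) is (a−1)/b = 30/9 ≈ 3.333.

λ̂_MAP = 3.333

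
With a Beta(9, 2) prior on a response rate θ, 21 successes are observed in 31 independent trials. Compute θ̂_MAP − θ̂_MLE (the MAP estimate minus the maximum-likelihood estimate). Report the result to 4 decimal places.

Posterior is Beta(30, 12); MAP = (30−1)/(42−2) = 29/40 ≈ 0.72500.
MLE ignores the prior: θ̂_MLE = k/n = 21/31 ≈ 0.67742.
Difference = 29/40 − 21/31 = 59/1240 ≈ 0.0476.

MAP − MLE = 0.0476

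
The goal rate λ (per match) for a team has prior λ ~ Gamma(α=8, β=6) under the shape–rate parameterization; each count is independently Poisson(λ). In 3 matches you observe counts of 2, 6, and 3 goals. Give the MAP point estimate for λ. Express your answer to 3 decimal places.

Σxᵢ = 2+6+3 = 11, with n = 3.
Posterior ∝ λ^7e^(−6λ) · λ^11e^(−3λ) = λ^18e^(−9λ), i.e. Gamma(shape=19, rate=9).
The mode of a Gamma(a, b) with a ≥ 1 (shape–rate) is (a−1)/b = 18/9 ≈ 2.000.

λ̂_MAP = 2.000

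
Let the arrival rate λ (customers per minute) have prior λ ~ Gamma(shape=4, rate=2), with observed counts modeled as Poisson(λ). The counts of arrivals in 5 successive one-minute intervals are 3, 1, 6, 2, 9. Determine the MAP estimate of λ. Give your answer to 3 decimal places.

Σxᵢ = 3+1+6+2+9 = 21, with n = 5.
Posterior ∝ λ^3e^(−2λ) · λ^21e^(−5λ) = λ^24e^(−7λ), i.e. Gamma(shape=25, rate=7).
The mode of a Gamma(a, b) with a ≥ 1 (shape–rate) is (a−1)/b = 24/7 ≈ 3.429.

λ̂_MAP = 3.429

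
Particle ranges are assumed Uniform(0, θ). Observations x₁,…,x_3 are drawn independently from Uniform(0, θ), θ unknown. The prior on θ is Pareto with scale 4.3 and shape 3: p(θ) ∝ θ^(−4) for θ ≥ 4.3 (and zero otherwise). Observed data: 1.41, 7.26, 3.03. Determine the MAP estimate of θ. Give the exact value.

The Uniform(0, θ) likelihood is θ^(−n) for θ ≥ max(xᵢ), zero otherwise. Here max(xᵢ) = 7.26.
Posterior ∝ θ^(−4) · θ^(−3) = θ^(−7) on θ ≥ max(4.3, 7.26) = 7.26.
This density is strictly decreasing in θ, so the posterior mode lies at the lower boundary of the support.

θ̂_MAP = 7.26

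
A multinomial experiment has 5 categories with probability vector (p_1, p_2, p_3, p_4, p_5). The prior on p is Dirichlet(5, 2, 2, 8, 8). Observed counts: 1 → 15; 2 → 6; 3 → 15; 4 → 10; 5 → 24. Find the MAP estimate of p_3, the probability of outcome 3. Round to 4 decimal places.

The posterior is Dirichlet(αᵢ + nᵢ) = Dirichlet(20, 8, 17, 18, 32).
For a Dirichlet(a₁,…,a_K) with all aᵢ > 1, the mode has j-th component (aⱼ − 1)/(Σaᵢ − K).
Here Σaᵢ = 95 and K = 5, so p_3 = (17 − 1)/(95 − 5) = 16/90 ≈ 0.1778.

MAP estimate: 0.1778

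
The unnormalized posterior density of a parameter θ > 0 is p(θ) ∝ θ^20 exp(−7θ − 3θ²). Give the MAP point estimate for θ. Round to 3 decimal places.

θ̂_MAP = 1.333

ℓ'(θ) = 20/θ − 7 − 6θ. Setting this to zero and multiplying by θ: 6θ² + 7θ − 20 = 0.
θ = (−7 + √(7² + 4·6·20)) / (2·6) = (−7 + √529) / 12 = (−7 + 23)/12 = 4/3.
ℓ''(θ) = −20/θ² − 6 < 0, confirming a maximum.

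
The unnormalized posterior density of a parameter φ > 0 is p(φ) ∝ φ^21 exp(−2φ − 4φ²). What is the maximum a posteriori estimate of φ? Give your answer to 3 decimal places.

ℓ'(φ) = 21/φ − 2 − 8φ. Setting this to zero and multiplying by φ: 8φ² + 2φ − 21 = 0.
φ = (−2 + √(2² + 4·8·21)) / (2·8) = (−2 + √676) / 16 = (−2 + 26)/16 = 3/2.
ℓ''(φ) = −21/φ² − 8 < 0, confirming a maximum.

φ̂_MAP = 1.500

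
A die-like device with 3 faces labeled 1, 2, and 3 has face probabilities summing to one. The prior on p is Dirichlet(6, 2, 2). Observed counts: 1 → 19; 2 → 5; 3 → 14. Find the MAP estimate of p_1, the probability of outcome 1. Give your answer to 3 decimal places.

The posterior is Dirichlet(αᵢ + nᵢ) = Dirichlet(25, 7, 16).
For a Dirichlet(a₁,…,a_K) with all aᵢ > 1, the mode has j-th component (aⱼ − 1)/(Σaᵢ − K).
Here Σaᵢ = 48 and K = 3, so p_1 = (25 − 1)/(48 − 3) = 24/45 ≈ 0.533.

MAP estimate: 0.533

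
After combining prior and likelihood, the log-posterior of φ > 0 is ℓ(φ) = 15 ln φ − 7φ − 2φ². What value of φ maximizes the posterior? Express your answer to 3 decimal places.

φ̂_MAP = 1.250

ℓ'(φ) = 15/φ − 7 − 4φ. Setting this to zero and multiplying by φ: 4φ² + 7φ − 15 = 0.
φ = (−7 + √(7² + 4·4·15)) / (2·4) = (−7 + √289) / 8 = (−7 + 17)/8 = 5/4.
ℓ''(φ) = −15/φ² − 4 < 0, confirming a maximum.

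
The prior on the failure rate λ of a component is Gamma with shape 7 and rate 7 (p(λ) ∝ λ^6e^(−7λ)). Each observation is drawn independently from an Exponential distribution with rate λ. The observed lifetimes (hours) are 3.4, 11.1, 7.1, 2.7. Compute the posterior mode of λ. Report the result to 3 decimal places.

λ̂_MAP = 0.319

The Exponential(rate=λ) likelihood is ∝ λ^n e^(−λΣtᵢ). Here n = 4 and Σtᵢ = 3.4 + 11.1 + 7.1 + 2.7 = 24.3.
Posterior ∝ λ^6e^(−7λ) · λ^4e^(−24.3λ) = λ^10e^(−31.3λ), i.e. Gamma(11, 31.3).
Mode = (a−1)/b = 10/31.3 ≈ 0.319.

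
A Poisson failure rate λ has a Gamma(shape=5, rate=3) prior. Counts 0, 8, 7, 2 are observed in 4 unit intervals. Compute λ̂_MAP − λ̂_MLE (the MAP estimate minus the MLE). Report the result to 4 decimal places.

Σxᵢ = 17. Posterior is Gamma(22, 7); MAP = (22−1)/7 = 21/7 ≈ 3.00000.
MLE = x̄ = 17/4 ≈ 4.25000.
Difference = 21/7 − 17/4 = -5/4 ≈ -1.2500.

MAP − MLE = -1.2500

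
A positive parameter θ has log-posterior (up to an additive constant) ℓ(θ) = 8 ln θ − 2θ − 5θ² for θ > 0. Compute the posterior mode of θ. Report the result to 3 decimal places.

ℓ'(θ) = 8/θ − 2 − 10θ. Setting this to zero and multiplying by θ: 10θ² + 2θ − 8 = 0.
θ = (−2 + √(2² + 4·10·8)) / (2·10) = (−2 + √324) / 20 = (−2 + 18)/20 = 4/5.
ℓ''(θ) = −8/θ² − 10 < 0, confirming a maximum.

θ̂_MAP = 0.800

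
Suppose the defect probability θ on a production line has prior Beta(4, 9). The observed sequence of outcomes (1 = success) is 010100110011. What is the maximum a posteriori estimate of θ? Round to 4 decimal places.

Prior: Beta(4, 9).
Data: 6 successes in 12 trials (from the sequence). The binomial likelihood contributes θ^6(1−θ)^6, so the posterior is Beta(4+6, 9+6) = Beta(10, 15).
For Beta(a, b) with a, b > 1 the mode is (a−1)/(a+b−2) = 9/23 ≈ 0.3913.

θ̂_MAP = 0.3913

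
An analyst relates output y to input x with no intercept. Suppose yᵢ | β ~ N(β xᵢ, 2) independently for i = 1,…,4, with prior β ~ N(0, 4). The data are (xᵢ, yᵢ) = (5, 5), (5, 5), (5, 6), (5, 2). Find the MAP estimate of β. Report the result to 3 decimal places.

β̂_MAP = 0.896

log p(β | y) = −Σ(yᵢ − βxᵢ)²/(2·2) − β²/(2·4) + const.
Setting the derivative to zero: Σxᵢ(yᵢ − βxᵢ)/2 − β/4 = 0, so β = Σxᵢyᵢ / (Σxᵢ² + σ²/τ²).
Σxᵢyᵢ = 5·5 + 5·5 + 5·6 + 5·2 = 90; Σxᵢ² = 100; σ²/τ² = 0.5.
β̂_MAP = 90 / (100 + 0.5) = 90/100.5 ≈ 0.896.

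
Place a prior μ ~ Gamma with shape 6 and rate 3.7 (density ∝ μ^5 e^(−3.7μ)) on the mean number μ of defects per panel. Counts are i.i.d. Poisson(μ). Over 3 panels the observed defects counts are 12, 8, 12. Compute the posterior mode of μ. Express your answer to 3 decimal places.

μ̂_MAP = 5.522

Σxᵢ = 12+8+12 = 32, with n = 3.
Posterior ∝ μ^5e^(−3.7μ) · μ^32e^(−3μ) = μ^37e^(−6.7μ), i.e. Gamma(shape=38, rate=6.7).
The mode of a Gamma(a, b) with a ≥ 1 (shape–rate) is (a−1)/b = 37/6.7 ≈ 5.522.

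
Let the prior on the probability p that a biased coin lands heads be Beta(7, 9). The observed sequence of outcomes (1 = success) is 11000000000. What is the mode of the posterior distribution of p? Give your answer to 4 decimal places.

Prior: Beta(7, 9).
Data: 2 successes in 11 trials (from the sequence). The binomial likelihood contributes p^2(1−p)^9, so the posterior is Beta(7+2, 9+9) = Beta(9, 18).
For Beta(a, b) with a, b > 1 the mode is (a−1)/(a+b−2) = 8/25 ≈ 0.3200.

p̂_MAP = 0.3200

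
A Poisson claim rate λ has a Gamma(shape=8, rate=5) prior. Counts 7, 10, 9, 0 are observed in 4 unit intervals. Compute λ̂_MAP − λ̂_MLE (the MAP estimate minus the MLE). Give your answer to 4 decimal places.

Σxᵢ = 26. Posterior is Gamma(34, 9); MAP = (34−1)/9 = 33/9 ≈ 3.66667.
MLE = x̄ = 26/4 ≈ 6.50000.
Difference = 33/9 − 26/4 = -17/6 ≈ -2.8333.

MAP − MLE = -2.8333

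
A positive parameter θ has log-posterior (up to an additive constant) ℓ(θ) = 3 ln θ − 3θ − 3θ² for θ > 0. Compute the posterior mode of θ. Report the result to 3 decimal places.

ℓ'(θ) = 3/θ − 3 − 6θ. Setting this to zero and multiplying by θ: 6θ² + 3θ − 3 = 0.
θ = (−3 + √(3² + 4·6·3)) / (2·6) = (−3 + √81) / 12 = (−3 + 9)/12 = 1/2.
ℓ''(θ) = −3/θ² − 6 < 0, confirming a maximum.

θ̂_MAP = 0.500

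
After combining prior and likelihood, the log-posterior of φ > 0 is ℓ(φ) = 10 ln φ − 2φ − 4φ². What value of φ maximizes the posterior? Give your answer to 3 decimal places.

φ̂_MAP = 1.000

ℓ'(φ) = 10/φ − 2 − 8φ. Setting this to zero and multiplying by φ: 8φ² + 2φ − 10 = 0.
φ = (−2 + √(2² + 4·8·10)) / (2·8) = (−2 + √324) / 16 = (−2 + 18)/16 = 1.
ℓ''(φ) = −10/φ² − 8 < 0, confirming a maximum.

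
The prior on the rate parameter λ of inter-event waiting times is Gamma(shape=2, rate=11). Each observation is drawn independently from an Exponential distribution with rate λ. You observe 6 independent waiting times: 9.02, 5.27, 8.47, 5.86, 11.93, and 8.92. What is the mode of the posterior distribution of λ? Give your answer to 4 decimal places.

The Exponential(rate=λ) likelihood is ∝ λ^n e^(−λΣtᵢ). Here n = 6 and Σtᵢ = 9.02 + 5.27 + 8.47 + 5.86 + 11.93 + 8.92 = 49.47.
Posterior ∝ λe^(−11λ) · λ^6e^(−49.47λ) = λ^7e^(−60.47λ), i.e. Gamma(8, 60.47).
Mode = (a−1)/b = 7/60.47 ≈ 0.1158.

λ̂_MAP = 0.1158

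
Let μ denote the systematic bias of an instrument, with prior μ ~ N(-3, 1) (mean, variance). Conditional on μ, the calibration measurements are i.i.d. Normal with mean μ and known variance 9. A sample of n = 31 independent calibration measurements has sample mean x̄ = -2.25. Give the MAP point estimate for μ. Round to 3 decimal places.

n = 31, x̄ = -2.25.
For a Normal prior and Normal likelihood with known variance, the posterior is Normal; its mode equals its mean, the precision-weighted average.
Prior precision 1/σ₀² = 1/1 = 1; data precision n/σ² = 31/9.
μ̂ = (1·(-3) + (31/9)·(-2.25)) / (1 + 31/9) = (-10.75)/(40/9) = -2.41875 ≈ -2.419.

μ̂_MAP = -2.419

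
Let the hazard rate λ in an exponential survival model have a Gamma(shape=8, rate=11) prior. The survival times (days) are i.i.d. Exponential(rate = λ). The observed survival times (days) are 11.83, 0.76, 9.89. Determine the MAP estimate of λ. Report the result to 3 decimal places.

λ̂_MAP = 0.299

The Exponential(rate=λ) likelihood is ∝ λ^n e^(−λΣtᵢ). Here n = 3 and Σtᵢ = 11.83 + 0.76 + 9.89 = 22.48.
Posterior ∝ λ^7e^(−11λ) · λ^3e^(−22.48λ) = λ^10e^(−33.48λ), i.e. Gamma(11, 33.48).
Mode = (a−1)/b = 10/33.48 ≈ 0.299.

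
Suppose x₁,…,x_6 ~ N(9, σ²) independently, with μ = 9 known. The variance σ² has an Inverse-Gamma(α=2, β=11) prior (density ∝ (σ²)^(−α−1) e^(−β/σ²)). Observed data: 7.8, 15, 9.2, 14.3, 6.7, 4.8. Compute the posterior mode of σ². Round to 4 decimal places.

Sum of squared deviations about the known mean: SS = (7.8−9)² + (15−9)² + (9.2−9)² + (14.3−9)² + (6.7−9)² + (4.8−9)² = 88.5.
The Normal likelihood contributes (σ²)^(−n/2) exp(−SS/(2σ²)), so the posterior is Inverse-Gamma(α + n/2, β + SS/2) = Inverse-Gamma(5, 55.25).
The mode of Inverse-Gamma(a, b) is b/(a+1) = 55.25/6 ≈ 9.2083.

σ̂²_MAP = 9.2083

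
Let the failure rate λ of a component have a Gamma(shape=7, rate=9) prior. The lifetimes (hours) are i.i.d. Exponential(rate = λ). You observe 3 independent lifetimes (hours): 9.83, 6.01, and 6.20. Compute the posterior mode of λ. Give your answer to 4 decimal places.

λ̂_MAP = 0.2899

The Exponential(rate=λ) likelihood is ∝ λ^n e^(−λΣtᵢ). Here n = 3 and Σtᵢ = 9.83 + 6.01 + 6.20 = 22.04.
Posterior ∝ λ^6e^(−9λ) · λ^3e^(−22.04λ) = λ^9e^(−31.04λ), i.e. Gamma(10, 31.04).
Mode = (a−1)/b = 9/31.04 ≈ 0.2899.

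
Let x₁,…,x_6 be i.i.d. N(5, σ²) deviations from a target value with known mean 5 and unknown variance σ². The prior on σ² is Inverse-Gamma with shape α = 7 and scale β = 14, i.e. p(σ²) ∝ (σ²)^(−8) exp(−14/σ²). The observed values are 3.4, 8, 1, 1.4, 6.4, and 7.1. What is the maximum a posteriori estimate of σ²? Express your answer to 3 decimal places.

σ̂²_MAP = 3.404

Sum of squared deviations about the known mean: SS = (3.4−5)² + (8−5)² + (1−5)² + (1.4−5)² + (6.4−5)² + (7.1−5)² = 46.89.
The Normal likelihood contributes (σ²)^(−n/2) exp(−SS/(2σ²)), so the posterior is Inverse-Gamma(α + n/2, β + SS/2) = Inverse-Gamma(10, 37.445).
The mode of Inverse-Gamma(a, b) is b/(a+1) = 37.445/11 ≈ 3.404.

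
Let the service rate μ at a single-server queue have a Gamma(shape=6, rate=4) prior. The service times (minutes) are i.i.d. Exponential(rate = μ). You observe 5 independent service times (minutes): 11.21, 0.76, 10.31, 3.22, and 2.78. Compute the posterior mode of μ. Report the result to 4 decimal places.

μ̂_MAP = 0.3098

The Exponential(rate=μ) likelihood is ∝ μ^n e^(−μΣtᵢ). Here n = 5 and Σtᵢ = 11.21 + 0.76 + 10.31 + 3.22 + 2.78 = 28.28.
Posterior ∝ μ^5e^(−4μ) · μ^5e^(−28.28μ) = μ^10e^(−32.28μ), i.e. Gamma(11, 32.28).
Mode = (a−1)/b = 10/32.28 ≈ 0.3098.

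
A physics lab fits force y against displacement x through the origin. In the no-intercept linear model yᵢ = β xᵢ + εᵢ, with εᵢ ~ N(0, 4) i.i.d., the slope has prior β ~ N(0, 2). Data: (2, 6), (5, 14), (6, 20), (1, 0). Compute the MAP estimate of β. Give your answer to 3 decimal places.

β̂_MAP = 2.971

log p(β | y) = −Σ(yᵢ − βxᵢ)²/(2·4) − β²/(2·2) + const.
Setting the derivative to zero: Σxᵢ(yᵢ − βxᵢ)/4 − β/2 = 0, so β = Σxᵢyᵢ / (Σxᵢ² + σ²/τ²).
Σxᵢyᵢ = 2·6 + 5·14 + 6·20 + 1·0 = 202; Σxᵢ² = 66; σ²/τ² = 2.
β̂_MAP = 202 / (66 + 2) = 202/68 ≈ 2.971.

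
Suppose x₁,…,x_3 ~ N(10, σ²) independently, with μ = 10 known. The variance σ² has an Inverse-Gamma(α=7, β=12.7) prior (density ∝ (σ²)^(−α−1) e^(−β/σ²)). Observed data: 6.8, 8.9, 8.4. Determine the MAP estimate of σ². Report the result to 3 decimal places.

σ̂²_MAP = 2.074

Sum of squared deviations about the known mean: SS = (6.8−10)² + (8.9−10)² + (8.4−10)² = 14.01.
The Normal likelihood contributes (σ²)^(−n/2) exp(−SS/(2σ²)), so the posterior is Inverse-Gamma(α + n/2, β + SS/2) = Inverse-Gamma(8.5, 19.705).
The mode of Inverse-Gamma(a, b) is b/(a+1) = 19.705/9.5 ≈ 2.074.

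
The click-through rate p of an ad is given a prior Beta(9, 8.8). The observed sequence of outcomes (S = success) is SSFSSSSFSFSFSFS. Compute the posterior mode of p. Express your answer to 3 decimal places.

Prior: Beta(9, 8.8).
Data: 10 successes in 15 trials (from the sequence). The binomial likelihood contributes p^10(1−p)^5, so the posterior is Beta(9+10, 8.8+5) = Beta(19, 13.8).
For Beta(a, b) with a, b > 1 the mode is (a−1)/(a+b−2) = 18/30.8 ≈ 0.584.

p̂_MAP = 0.584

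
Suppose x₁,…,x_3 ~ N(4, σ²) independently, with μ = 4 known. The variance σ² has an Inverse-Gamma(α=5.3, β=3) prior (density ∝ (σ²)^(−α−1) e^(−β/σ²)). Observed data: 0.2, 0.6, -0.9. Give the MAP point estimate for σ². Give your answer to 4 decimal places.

σ̂²_MAP = 3.5904

Sum of squared deviations about the known mean: SS = (0.2−4)² + (0.6−4)² + (-0.9−4)² = 50.01.
The Normal likelihood contributes (σ²)^(−n/2) exp(−SS/(2σ²)), so the posterior is Inverse-Gamma(α + n/2, β + SS/2) = Inverse-Gamma(6.8, 28.005).
The mode of Inverse-Gamma(a, b) is b/(a+1) = 28.005/7.8 ≈ 3.5904.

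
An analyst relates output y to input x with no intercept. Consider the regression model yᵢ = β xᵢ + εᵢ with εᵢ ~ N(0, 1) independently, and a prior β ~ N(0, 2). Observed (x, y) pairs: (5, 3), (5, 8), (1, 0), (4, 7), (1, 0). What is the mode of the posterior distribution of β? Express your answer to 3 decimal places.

log p(β | y) = −Σ(yᵢ − βxᵢ)²/(2·1) − β²/(2·2) + const.
Setting the derivative to zero: Σxᵢ(yᵢ − βxᵢ)/1 − β/2 = 0, so β = Σxᵢyᵢ / (Σxᵢ² + σ²/τ²).
Σxᵢyᵢ = 5·3 + 5·8 + 1·0 + 4·7 + 1·0 = 83; Σxᵢ² = 68; σ²/τ² = 0.5.
β̂_MAP = 83 / (68 + 0.5) = 83/68.5 ≈ 1.212.

β̂_MAP = 1.212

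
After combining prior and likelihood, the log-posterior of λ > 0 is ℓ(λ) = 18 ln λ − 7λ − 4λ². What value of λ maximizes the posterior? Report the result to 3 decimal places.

λ̂_MAP = 1.125

ℓ'(λ) = 18/λ − 7 − 8λ. Setting this to zero and multiplying by λ: 8λ² + 7λ − 18 = 0.
λ = (−7 + √(7² + 4·8·18)) / (2·8) = (−7 + √625) / 16 = (−7 + 25)/16 = 9/8.
ℓ''(λ) = −18/λ² − 8 < 0, confirming a maximum.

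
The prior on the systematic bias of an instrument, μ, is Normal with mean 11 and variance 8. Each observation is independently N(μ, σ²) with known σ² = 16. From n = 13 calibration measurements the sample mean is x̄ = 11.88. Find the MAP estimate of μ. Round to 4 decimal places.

n = 13, x̄ = 11.88.
For a Normal prior and Normal likelihood with known variance, the posterior is Normal; its mode equals its mean, the precision-weighted average.
Prior precision 1/σ₀² = 1/8 = 0.125; data precision n/σ² = 13/16 = 0.8125.
μ̂ = (0.125·11 + 0.8125·11.88) / (0.125 + 0.8125) = 11.0275/0.9375 = 4411/375 ≈ 11.7627.

μ̂_MAP = 11.7627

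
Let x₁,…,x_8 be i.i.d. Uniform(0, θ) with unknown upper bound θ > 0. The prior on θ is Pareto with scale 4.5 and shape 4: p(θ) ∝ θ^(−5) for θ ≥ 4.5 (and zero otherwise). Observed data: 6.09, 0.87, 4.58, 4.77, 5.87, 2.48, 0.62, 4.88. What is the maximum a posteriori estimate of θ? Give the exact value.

The Uniform(0, θ) likelihood is θ^(−n) for θ ≥ max(xᵢ), zero otherwise. Here max(xᵢ) = 6.09.
Posterior ∝ θ^(−5) · θ^(−8) = θ^(−13) on θ ≥ max(4.5, 6.09) = 6.09.
This density is strictly decreasing in θ, so the posterior mode lies at the lower boundary of the support.

θ̂_MAP = 6.09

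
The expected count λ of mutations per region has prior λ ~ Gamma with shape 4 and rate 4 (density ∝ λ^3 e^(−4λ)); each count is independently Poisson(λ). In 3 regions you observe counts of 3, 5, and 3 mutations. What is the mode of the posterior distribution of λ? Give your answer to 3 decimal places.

λ̂_MAP = 2.000

Σxᵢ = 3+5+3 = 11, with n = 3.
Posterior ∝ λ^3e^(−4λ) · λ^11e^(−3λ) = λ^14e^(−7λ), i.e. Gamma(shape=15, rate=7).
The mode of a Gamma(a, b) with a ≥ 1 (shape–rate) is (a−1)/b = 14/7 ≈ 2.000.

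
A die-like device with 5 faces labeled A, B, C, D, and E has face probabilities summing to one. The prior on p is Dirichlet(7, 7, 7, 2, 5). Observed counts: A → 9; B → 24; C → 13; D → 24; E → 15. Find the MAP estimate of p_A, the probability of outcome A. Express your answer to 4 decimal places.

The posterior is Dirichlet(αᵢ + nᵢ) = Dirichlet(16, 31, 20, 26, 20).
For a Dirichlet(a₁,…,a_K) with all aᵢ > 1, the mode has j-th component (aⱼ − 1)/(Σaᵢ − K).
Here Σaᵢ = 113 and K = 5, so p_A = (16 − 1)/(113 − 5) = 15/108 ≈ 0.1389.

MAP estimate of p_A = 0.1389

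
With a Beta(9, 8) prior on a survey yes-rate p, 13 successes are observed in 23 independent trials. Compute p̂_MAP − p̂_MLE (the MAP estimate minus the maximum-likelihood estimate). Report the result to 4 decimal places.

Posterior is Beta(22, 18); MAP = (22−1)/(40−2) = 21/38 ≈ 0.55263.
MLE ignores the prior: p̂_MLE = k/n = 13/23 ≈ 0.56522.
Difference = 21/38 − 13/23 = -11/874 ≈ -0.0126.

MAP − MLE = -0.0126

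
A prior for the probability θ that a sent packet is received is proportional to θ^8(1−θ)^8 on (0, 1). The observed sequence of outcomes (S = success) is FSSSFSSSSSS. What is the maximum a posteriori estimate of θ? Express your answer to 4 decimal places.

θ̂_MAP = 0.6296

The prior density ∝ θ^8(1−θ)^8 is the kernel of Beta(9, 9).
Data: 9 successes in 11 trials (from the sequence). The binomial likelihood contributes θ^9(1−θ)^2, so the posterior is Beta(9+9, 9+2) = Beta(18, 11).
For Beta(a, b) with a, b > 1 the mode is (a−1)/(a+b−2) = 17/27 ≈ 0.6296.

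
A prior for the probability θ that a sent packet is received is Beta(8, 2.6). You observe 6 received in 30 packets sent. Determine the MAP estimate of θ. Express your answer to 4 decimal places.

Prior: Beta(8, 2.6).
Data: 6 successes in 30 trials. The binomial likelihood contributes θ^6(1−θ)^24, so the posterior is Beta(8+6, 2.6+24) = Beta(14, 26.6).
For Beta(a, b) with a, b > 1 the mode is (a−1)/(a+b−2) = 13/38.6 ≈ 0.3368.

θ̂_MAP = 0.3368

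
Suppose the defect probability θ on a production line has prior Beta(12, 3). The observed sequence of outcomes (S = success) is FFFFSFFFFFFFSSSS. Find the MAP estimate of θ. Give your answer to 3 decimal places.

θ̂_MAP = 0.552

Prior: Beta(12, 3).
Data: 5 successes in 16 trials (from the sequence). The binomial likelihood contributes θ^5(1−θ)^11, so the posterior is Beta(12+5, 3+11) = Beta(17, 14).
For Beta(a, b) with a, b > 1 the mode is (a−1)/(a+b−2) = 16/29 ≈ 0.552.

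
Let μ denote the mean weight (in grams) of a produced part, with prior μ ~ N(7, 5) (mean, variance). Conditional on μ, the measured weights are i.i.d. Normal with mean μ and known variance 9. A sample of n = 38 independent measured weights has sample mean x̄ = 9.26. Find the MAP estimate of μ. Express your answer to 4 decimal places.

μ̂_MAP = 9.1578

n = 38, x̄ = 9.26.
For a Normal prior and Normal likelihood with known variance, the posterior is Normal; its mode equals its mean, the precision-weighted average.
Prior precision 1/σ₀² = 1/5 = 0.2; data precision n/σ² = 38/9.
μ̂ = (0.2·7 + (38/9)·9.26) / (0.2 + 38/9) = (9112/225)/(199/45) = 9112/995 ≈ 9.1578.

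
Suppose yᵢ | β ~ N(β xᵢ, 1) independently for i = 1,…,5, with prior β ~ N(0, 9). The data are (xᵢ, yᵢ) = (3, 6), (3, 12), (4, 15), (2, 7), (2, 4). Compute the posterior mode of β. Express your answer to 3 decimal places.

β̂_MAP = 3.230

log p(β | y) = −Σ(yᵢ − βxᵢ)²/(2·1) − β²/(2·9) + const.
Setting the derivative to zero: Σxᵢ(yᵢ − βxᵢ)/1 − β/9 = 0, so β = Σxᵢyᵢ / (Σxᵢ² + σ²/τ²).
Σxᵢyᵢ = 3·6 + 3·12 + 4·15 + 2·7 + 2·4 = 136; Σxᵢ² = 42; σ²/τ² = 1/9.
β̂_MAP = 136 / (42 + 1/9) = 136/(379/9) = 1224/379 ≈ 3.230.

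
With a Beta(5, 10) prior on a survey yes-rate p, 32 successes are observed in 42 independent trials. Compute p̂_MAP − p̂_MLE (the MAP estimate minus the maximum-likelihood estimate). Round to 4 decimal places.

Posterior is Beta(37, 20); MAP = (37−1)/(57−2) = 36/55 ≈ 0.65455.
MLE ignores the prior: p̂_MLE = k/n = 32/42 ≈ 0.76190.
Difference = 36/55 − 32/42 = -124/1155 ≈ -0.1074.

MAP − MLE = -0.1074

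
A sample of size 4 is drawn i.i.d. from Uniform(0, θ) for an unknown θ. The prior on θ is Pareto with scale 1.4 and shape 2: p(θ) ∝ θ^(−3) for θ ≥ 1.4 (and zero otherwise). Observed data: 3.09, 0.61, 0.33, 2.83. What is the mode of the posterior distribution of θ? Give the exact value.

θ̂_MAP = 3.09

The Uniform(0, θ) likelihood is θ^(−n) for θ ≥ max(xᵢ), zero otherwise. Here max(xᵢ) = 3.09.
Posterior ∝ θ^(−3) · θ^(−4) = θ^(−7) on θ ≥ max(1.4, 3.09) = 3.09.
This density is strictly decreasing in θ, so the posterior mode lies at the lower boundary of the support.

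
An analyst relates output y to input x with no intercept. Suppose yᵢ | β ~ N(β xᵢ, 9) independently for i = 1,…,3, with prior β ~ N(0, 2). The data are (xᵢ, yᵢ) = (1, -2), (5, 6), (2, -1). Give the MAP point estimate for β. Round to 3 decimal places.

log p(β | y) = −Σ(yᵢ − βxᵢ)²/(2·9) − β²/(2·2) + const.
Setting the derivative to zero: Σxᵢ(yᵢ − βxᵢ)/9 − β/2 = 0, so β = Σxᵢyᵢ / (Σxᵢ² + σ²/τ²).
Σxᵢyᵢ = 1·(-2) + 5·6 + 2·(-1) = 26; Σxᵢ² = 30; σ²/τ² = 4.5.
β̂_MAP = 26 / (30 + 4.5) = 26/34.5 ≈ 0.754.

β̂_MAP = 0.754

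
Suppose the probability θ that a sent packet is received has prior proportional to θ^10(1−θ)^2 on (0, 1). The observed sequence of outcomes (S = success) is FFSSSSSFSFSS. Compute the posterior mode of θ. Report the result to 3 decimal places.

θ̂_MAP = 0.750

The prior density ∝ θ^10(1−θ)^2 is the kernel of Beta(11, 3).
Data: 8 successes in 12 trials (from the sequence). The binomial likelihood contributes θ^8(1−θ)^4, so the posterior is Beta(11+8, 3+4) = Beta(19, 7).
For Beta(a, b) with a, b > 1 the mode is (a−1)/(a+b−2) = 18/24 ≈ 0.750.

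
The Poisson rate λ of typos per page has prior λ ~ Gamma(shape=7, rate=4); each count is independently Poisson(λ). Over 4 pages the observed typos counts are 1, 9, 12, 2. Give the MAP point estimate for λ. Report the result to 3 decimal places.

λ̂_MAP = 3.750

Σxᵢ = 1+9+12+2 = 24, with n = 4.
Posterior ∝ λ^6e^(−4λ) · λ^24e^(−4λ) = λ^30e^(−8λ), i.e. Gamma(shape=31, rate=8).
The mode of a Gamma(a, b) with a ≥ 1 (shape–rate) is (a−1)/b = 30/8 ≈ 3.750.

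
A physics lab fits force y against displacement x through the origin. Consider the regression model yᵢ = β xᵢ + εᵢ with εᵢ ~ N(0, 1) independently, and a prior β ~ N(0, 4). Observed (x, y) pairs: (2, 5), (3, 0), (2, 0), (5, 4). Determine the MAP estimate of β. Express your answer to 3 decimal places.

log p(β | y) = −Σ(yᵢ − βxᵢ)²/(2·1) − β²/(2·4) + const.
Setting the derivative to zero: Σxᵢ(yᵢ − βxᵢ)/1 − β/4 = 0, so β = Σxᵢyᵢ / (Σxᵢ² + σ²/τ²).
Σxᵢyᵢ = 2·5 + 3·0 + 2·0 + 5·4 = 30; Σxᵢ² = 42; σ²/τ² = 0.25.
β̂_MAP = 30 / (42 + 0.25) = 30/42.25 ≈ 0.710.

β̂_MAP = 0.710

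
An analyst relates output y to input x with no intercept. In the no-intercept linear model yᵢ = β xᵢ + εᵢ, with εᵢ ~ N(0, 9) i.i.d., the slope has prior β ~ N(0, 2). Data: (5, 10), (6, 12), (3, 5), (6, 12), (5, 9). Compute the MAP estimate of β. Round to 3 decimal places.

log p(β | y) = −Σ(yᵢ − βxᵢ)²/(2·9) − β²/(2·2) + const.
Setting the derivative to zero: Σxᵢ(yᵢ − βxᵢ)/9 − β/2 = 0, so β = Σxᵢyᵢ / (Σxᵢ² + σ²/τ²).
Σxᵢyᵢ = 5·10 + 6·12 + 3·5 + 6·12 + 5·9 = 254; Σxᵢ² = 131; σ²/τ² = 4.5.
β̂_MAP = 254 / (131 + 4.5) = 254/135.5 ≈ 1.875.

β̂_MAP = 1.875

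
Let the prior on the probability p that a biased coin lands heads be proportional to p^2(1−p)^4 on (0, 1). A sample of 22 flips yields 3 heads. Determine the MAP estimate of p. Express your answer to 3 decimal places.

The prior density ∝ p^2(1−p)^4 is the kernel of Beta(3, 5).
Data: 3 successes in 22 trials. The binomial likelihood contributes p^3(1−p)^19, so the posterior is Beta(3+3, 5+19) = Beta(6, 24).
For Beta(a, b) with a, b > 1 the mode is (a−1)/(a+b−2) = 5/28 ≈ 0.179.

p̂_MAP = 0.179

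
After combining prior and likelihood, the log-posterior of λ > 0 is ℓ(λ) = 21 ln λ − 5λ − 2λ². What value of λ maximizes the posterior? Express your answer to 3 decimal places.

ℓ'(λ) = 21/λ − 5 − 4λ. Setting this to zero and multiplying by λ: 4λ² + 5λ − 21 = 0.
λ = (−5 + √(5² + 4·4·21)) / (2·4) = (−5 + √361) / 8 = (−5 + 19)/8 = 7/4.
ℓ''(λ) = −21/λ² − 4 < 0, confirming a maximum.

λ̂_MAP = 1.750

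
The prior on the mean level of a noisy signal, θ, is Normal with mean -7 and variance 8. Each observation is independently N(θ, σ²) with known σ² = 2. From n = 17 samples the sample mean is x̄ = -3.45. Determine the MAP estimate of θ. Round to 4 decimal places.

θ̂_MAP = -3.5014

n = 17, x̄ = -3.45.
For a Normal prior and Normal likelihood with known variance, the posterior is Normal; its mode equals its mean, the precision-weighted average.
Prior precision 1/σ₀² = 1/8 = 0.125; data precision n/σ² = 17/2 = 8.5.
θ̂ = (0.125·(-7) + 8.5·(-3.45)) / (0.125 + 8.5) = (-30.2)/8.625 = -1208/345 ≈ -3.5014.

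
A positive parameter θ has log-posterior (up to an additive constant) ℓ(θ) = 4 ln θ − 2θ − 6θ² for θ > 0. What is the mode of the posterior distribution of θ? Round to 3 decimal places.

ℓ'(θ) = 4/θ − 2 − 12θ. Setting this to zero and multiplying by θ: 12θ² + 2θ − 4 = 0.
θ = (−2 + √(2² + 4·12·4)) / (2·12) = (−2 + √196) / 24 = (−2 + 14)/24 = 1/2.
ℓ''(θ) = −4/θ² − 12 < 0, confirming a maximum.

θ̂_MAP = 0.500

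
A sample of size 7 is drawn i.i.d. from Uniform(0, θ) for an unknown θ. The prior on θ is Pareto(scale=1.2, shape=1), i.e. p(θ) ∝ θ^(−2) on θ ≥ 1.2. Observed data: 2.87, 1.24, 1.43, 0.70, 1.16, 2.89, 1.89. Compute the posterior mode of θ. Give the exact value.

The Uniform(0, θ) likelihood is θ^(−n) for θ ≥ max(xᵢ), zero otherwise. Here max(xᵢ) = 2.89.
Posterior ∝ θ^(−2) · θ^(−7) = θ^(−9) on θ ≥ max(1.2, 2.89) = 2.89.
This density is strictly decreasing in θ, so the posterior mode lies at the lower boundary of the support.

θ̂_MAP = 2.89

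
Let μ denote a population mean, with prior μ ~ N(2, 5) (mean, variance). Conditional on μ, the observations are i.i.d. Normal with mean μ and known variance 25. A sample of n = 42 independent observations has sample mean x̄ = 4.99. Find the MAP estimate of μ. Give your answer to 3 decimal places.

n = 42, x̄ = 4.99.
For a Normal prior and Normal likelihood with known variance, the posterior is Normal; its mode equals its mean, the precision-weighted average.
Prior precision 1/σ₀² = 1/5 = 0.2; data precision n/σ² = 42/25 = 1.68.
μ̂ = (0.2·2 + 1.68·4.99) / (0.2 + 1.68) = 8.7832/1.88 = 10979/2350 ≈ 4.672.

μ̂_MAP = 4.672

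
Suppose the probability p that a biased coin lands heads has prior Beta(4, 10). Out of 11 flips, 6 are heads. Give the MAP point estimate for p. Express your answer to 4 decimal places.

p̂_MAP = 0.3913

Prior: Beta(4, 10).
Data: 6 successes in 11 trials. The binomial likelihood contributes p^6(1−p)^5, so the posterior is Beta(4+6, 10+5) = Beta(10, 15).
For Beta(a, b) with a, b > 1 the mode is (a−1)/(a+b−2) = 9/23 ≈ 0.3913.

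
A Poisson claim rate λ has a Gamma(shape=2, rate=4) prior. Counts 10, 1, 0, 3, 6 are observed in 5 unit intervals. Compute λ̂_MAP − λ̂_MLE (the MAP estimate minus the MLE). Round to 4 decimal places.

Σxᵢ = 20. Posterior is Gamma(22, 9); MAP = (22−1)/9 = 21/9 ≈ 2.33333.
MLE = x̄ = 20/5 ≈ 4.00000.
Difference = 21/9 − 20/5 = -5/3 ≈ -1.6667.

MAP − MLE = -1.6667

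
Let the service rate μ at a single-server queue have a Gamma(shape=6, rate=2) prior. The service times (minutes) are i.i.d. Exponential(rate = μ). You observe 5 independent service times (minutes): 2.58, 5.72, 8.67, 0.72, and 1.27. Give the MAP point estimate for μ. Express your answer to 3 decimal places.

μ̂_MAP = 0.477

The Exponential(rate=μ) likelihood is ∝ μ^n e^(−μΣtᵢ). Here n = 5 and Σtᵢ = 2.58 + 5.72 + 8.67 + 0.72 + 1.27 = 18.96.
Posterior ∝ μ^5e^(−2μ) · μ^5e^(−18.96μ) = μ^10e^(−20.96μ), i.e. Gamma(11, 20.96).
Mode = (a−1)/b = 10/20.96 ≈ 0.477.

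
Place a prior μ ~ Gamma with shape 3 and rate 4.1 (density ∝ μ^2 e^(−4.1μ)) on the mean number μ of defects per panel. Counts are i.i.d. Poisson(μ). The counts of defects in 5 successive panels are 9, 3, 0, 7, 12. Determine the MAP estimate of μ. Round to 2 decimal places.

μ̂_MAP = 3.63

Σxᵢ = 9+3+0+7+12 = 31, with n = 5.
Posterior ∝ μ^2e^(−4.1μ) · μ^31e^(−5μ) = μ^33e^(−9.1μ), i.e. Gamma(shape=34, rate=9.1).
The mode of a Gamma(a, b) with a ≥ 1 (shape–rate) is (a−1)/b = 33/9.1 ≈ 3.63.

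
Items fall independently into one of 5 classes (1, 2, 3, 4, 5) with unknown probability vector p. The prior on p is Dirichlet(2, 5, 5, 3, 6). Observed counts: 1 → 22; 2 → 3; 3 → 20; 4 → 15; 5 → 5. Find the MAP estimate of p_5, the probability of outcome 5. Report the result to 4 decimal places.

The posterior is Dirichlet(αᵢ + nᵢ) = Dirichlet(24, 8, 25, 18, 11).
For a Dirichlet(a₁,…,a_K) with all aᵢ > 1, the mode has j-th component (aⱼ − 1)/(Σaᵢ − K).
Here Σaᵢ = 86 and K = 5, so p_5 = (11 − 1)/(86 − 5) = 10/81 ≈ 0.1235.

MAP estimate: 0.1235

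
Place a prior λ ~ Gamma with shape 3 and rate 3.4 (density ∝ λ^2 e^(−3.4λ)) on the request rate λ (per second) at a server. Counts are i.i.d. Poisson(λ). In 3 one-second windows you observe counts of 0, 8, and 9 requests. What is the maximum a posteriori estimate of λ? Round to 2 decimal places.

Σxᵢ = 0+8+9 = 17, with n = 3.
Posterior ∝ λ^2e^(−3.4λ) · λ^17e^(−3λ) = λ^19e^(−6.4λ), i.e. Gamma(shape=20, rate=6.4).
The mode of a Gamma(a, b) with a ≥ 1 (shape–rate) is (a−1)/b = 19/6.4 ≈ 2.97.

λ̂_MAP = 2.97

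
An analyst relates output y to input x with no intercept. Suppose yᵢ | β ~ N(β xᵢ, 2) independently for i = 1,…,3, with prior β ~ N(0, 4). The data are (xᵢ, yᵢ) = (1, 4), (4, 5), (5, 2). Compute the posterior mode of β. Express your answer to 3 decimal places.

log p(β | y) = −Σ(yᵢ − βxᵢ)²/(2·2) − β²/(2·4) + const.
Setting the derivative to zero: Σxᵢ(yᵢ − βxᵢ)/2 − β/4 = 0, so β = Σxᵢyᵢ / (Σxᵢ² + σ²/τ²).
Σxᵢyᵢ = 1·4 + 4·5 + 5·2 = 34; Σxᵢ² = 42; σ²/τ² = 0.5.
β̂_MAP = 34 / (42 + 0.5) = 34/42.5 ≈ 0.800.

β̂_MAP = 0.800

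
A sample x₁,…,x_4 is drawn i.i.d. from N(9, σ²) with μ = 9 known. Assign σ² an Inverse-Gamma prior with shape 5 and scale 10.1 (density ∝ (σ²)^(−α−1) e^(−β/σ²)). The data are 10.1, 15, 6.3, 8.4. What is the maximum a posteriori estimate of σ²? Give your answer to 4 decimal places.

Sum of squared deviations about the known mean: SS = (10.1−9)² + (15−9)² + (6.3−9)² + (8.4−9)² = 44.86.
The Normal likelihood contributes (σ²)^(−n/2) exp(−SS/(2σ²)), so the posterior is Inverse-Gamma(α + n/2, β + SS/2) = Inverse-Gamma(7, 32.53).
The mode of Inverse-Gamma(a, b) is b/(a+1) = 32.53/8 ≈ 4.0663.

σ̂²_MAP = 4.0663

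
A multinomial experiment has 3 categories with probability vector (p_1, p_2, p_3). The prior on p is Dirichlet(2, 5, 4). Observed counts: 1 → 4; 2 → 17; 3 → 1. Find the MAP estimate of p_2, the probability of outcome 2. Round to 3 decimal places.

The posterior is Dirichlet(αᵢ + nᵢ) = Dirichlet(6, 22, 5).
For a Dirichlet(a₁,…,a_K) with all aᵢ > 1, the mode has j-th component (aⱼ − 1)/(Σaᵢ − K).
Here Σaᵢ = 33 and K = 3, so p_2 = (22 − 1)/(33 − 3) = 21/30 ≈ 0.700.

MAP estimate: 0.700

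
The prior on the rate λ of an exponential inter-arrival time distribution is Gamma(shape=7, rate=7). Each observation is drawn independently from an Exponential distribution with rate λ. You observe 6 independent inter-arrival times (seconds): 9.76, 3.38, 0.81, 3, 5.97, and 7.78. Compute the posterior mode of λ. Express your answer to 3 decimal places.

The Exponential(rate=λ) likelihood is ∝ λ^n e^(−λΣtᵢ). Here n = 6 and Σtᵢ = 9.76 + 3.38 + 0.81 + 3 + 5.97 + 7.78 = 30.70.
Posterior ∝ λ^6e^(−7λ) · λ^6e^(−30.70λ) = λ^12e^(−37.70λ), i.e. Gamma(13, 37.70).
Mode = (a−1)/b = 12/37.70 ≈ 0.318.

λ̂_MAP = 0.318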